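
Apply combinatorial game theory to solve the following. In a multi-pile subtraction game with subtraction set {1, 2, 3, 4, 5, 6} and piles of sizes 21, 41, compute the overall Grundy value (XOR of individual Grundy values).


Subtraction set: {1, 2, 3, 4, 5, 6}
For this subtraction set, G(n) = n mod 7 (period = max + 1 = 7).
Pile 1 (size 21): G(21) = 21 mod 7 = 0
Pile 2 (size 41): G(41) = 41 mod 7 = 6
Total Grundy value = XOR of all: 0 XOR 6 = 6

6


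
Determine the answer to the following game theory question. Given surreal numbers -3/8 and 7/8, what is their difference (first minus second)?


x = -3/8, y = 7/8
Converting to common denominator: 8
x = -3/8, y = 7/8
x - y = -3/8 - 7/8 = -5/4

-5/4


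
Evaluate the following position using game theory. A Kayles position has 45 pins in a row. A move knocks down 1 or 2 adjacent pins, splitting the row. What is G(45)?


Kayles: a move removes 1 or 2 adjacent pins from a contiguous row.
Removing pins from a row of k leaves two independent rows (a, b) with a + b = k - 1 (one pin) or a + b = k - 2 (two pins); an end removal gives a = 0.
By Sprague-Grundy, G(k) = mex{ G(a) XOR G(b) } over all these splits. G(0) = 0.
G(1): splits (0,0):0^0=0 -> mex({0}) = 1
G(2): splits (0,1):0^1=1 (0,0):0^0=0 -> mex({0, 1}) = 2
G(3): splits (0,2):0^2=2 (1,1):1^1=0 (0,1):0^1=1 -> mex({0, 1, 2}) = 3
G(4): splits (0,3):0^3=3 (1,2):1^2=3 (0,2):0^2=2 (1,1):1^1=0 -> mex({0, 2, 3}) = 1
G(5): splits (0,4):0^1=1 (1,3):1^3=2 (2,2):2^2=0 (0,3):0^3=3 (1,2):1^2=3 -> mex({0, 1, 2, 3}) = 4
G(6) = mex({0, 1, 2, 4}) = 3
G(7) = mex({0, 1, 3, 4, 5}) = 2
G(8) = mex({0, 2, 3, 5, 6}) = 1
G(9) = mex({0, 1, 2, 3, 6, 7}) = 4
G(10) = mex({0, 1, 3, 4, 5, 7}) = 2
G(11) = mex({0, 1, 2, 3, 4, 5}) = 6
G(12) = mex({0, 1, 2, 3, 5, 6, 7}) = 4
G(13) = mex({0, 2, 3, 4, 6, 7}) = 1
G(14) = mex({0, 1, 4, 5, 6, 7}) = 2
G(15) = mex({0, 1, 2, 3, 4, 5, 6}) = 7
G(16) = mex({0, 2, 3, 5, 6, 7}) = 1
G(17) = mex({0, 1, 2, 3, 5, 6, 7}) = 4
G(18) = mex({0, 1, 2, 4, 5, 6}) = 3
G(19) = mex({0, 1, 3, 4, 5, 7}) = 2
G(20) = mex({0, 2, 3, 4, 5, 6, 7}) = 1
G(21) = mex({0, 1, 2, 3, 5, 6, 7}) = 4
G(22) = mex({0, 1, 2, 3, 4, 5, 7}) = 6
G(23) = mex({0, 1, 2, 3, 4, 5, 6}) = 7
G(24) = mex({0, 1, 2, 3, 5, 6, 7}) = 4
G(25) = mex({0, 2, 3, 4, 6, 7}) = 1
G(26) = mex({0, 1, 3, 4, 5, 6, 7}) = 2
G(27) = mex({0, 1, 2, 3, 4, 5, 6, 7}) = 8
G(28) = mex({0, 1, 2, 3, 4, 6, 7, 8}) = 5
G(29) = mex({0, 1, 2, 3, 5, 6, 7, 8, 9}) = 4
G(30) = mex({0, 1, 2, 3, 4, 5, 6, 9, 10}) = 7
G(31) = mex({0, 1, 3, 4, 5, 7, 10, 11}) = 2
G(32) = mex({0, 2, 3, 4, 5, 6, 7, 9, 11}) = 1
G(33) = mex({0, 1, 2, 3, 4, 5, 6, 7, 9, 12}) = 8
G(34) = mex({0, 1, 2, 3, 4, 5, 7, 8, 11, 12}) = 6
G(35) = mex({0, 1, 2, 3, 4, 5, 6, 8, 9, 10, 11}) = 7
G(36) = mex({0, 1, 2, 3, 5, 6, 7, 9, 10}) = 4
G(37) = mex({0, 2, 3, 4, 6, 7, 9, 10, 11, 12}) = 1
G(38) = mex({0, 1, 3, 4, 5, 6, 7, 9, 10, 11, 12}) = 2
G(39) = mex({0, 1, 2, 4, 5, 6, 7, 9, 10, 12, 14}) = 3
G(40) = mex({0, 2, 3, 4, 6, 7, 11, 12, 14}) = 1
G(41) = mex({0, 1, 2, 3, 5, 6, 7, 9, 10, 11, 12}) = 4
G(42) = mex({0, 1, 2, 3, 4, 5, 6, 9, 10}) = 7
G(43) = mex({0, 1, 3, 4, 5, 7, 9, 10, 12, 15}) = 2
G(44) = mex({0, 2, 3, 4, 5, 6, 7, 9, 10, 12, 15}) = 1
G(45) = mex({0, 1, 2, 3, 4, 5, 6, 7, 9, 10, 12, 14}) = 8
Therefore G(45) = 8.

8


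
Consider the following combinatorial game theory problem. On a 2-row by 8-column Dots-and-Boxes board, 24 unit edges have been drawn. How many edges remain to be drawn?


Grid: 2 x 8 boxes, i.e. 3 rows and 9 columns of dots.
Horizontal edges: (rows + 1) * cols = 3 * 8 = 24
Vertical edges: rows * (cols + 1) = 2 * 9 = 18
Total edges: 24 + 18 = 42
Edges drawn: 24
Remaining: 42 - 24 = 18

18


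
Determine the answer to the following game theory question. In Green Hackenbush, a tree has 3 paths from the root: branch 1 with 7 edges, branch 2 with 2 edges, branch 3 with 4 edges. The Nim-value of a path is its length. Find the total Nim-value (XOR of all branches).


The tree has 3 branches from the ground vertex.
In Green Hackenbush, the Nim-value of a simple path of length k is k.
Branch 1: length 7, Nim-value = 7
Branch 2: length 2, Nim-value = 2
Branch 3: length 4, Nim-value = 4
Total Nim-value = XOR of all branch values:
0 XOR 7 = 7
7 XOR 2 = 5
5 XOR 4 = 1
Nim-value of the tree = 1

1


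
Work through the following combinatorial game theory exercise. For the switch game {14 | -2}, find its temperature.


The game is {14 | -2}, a switch {a | b} with numbers a > b.
Cooling {a | b} by t gives {a - t | b + t}, which stops being hot when a - t = b + t, i.e. at t = (a - b)/2. So the temperature of a switch is (a - b)/2.
Temperature = (Left option - Right option) / 2
= (14 - (-2)) / 2
= 16 / 2
= 8

8


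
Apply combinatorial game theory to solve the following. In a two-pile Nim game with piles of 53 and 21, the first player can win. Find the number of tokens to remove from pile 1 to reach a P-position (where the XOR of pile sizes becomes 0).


Piles: 53 and 21
Current XOR: 53 XOR 21 = 32 (non-zero, so this is an N-position).
To make the XOR zero, we need to find a move that balances the piles.
For pile 1 (size 53): target = 53 XOR 32 = 21
We reduce pile 1 from 53 to 21.
Tokens removed: 53 - 21 = 32
Verification: 21 XOR 21 = 0

32


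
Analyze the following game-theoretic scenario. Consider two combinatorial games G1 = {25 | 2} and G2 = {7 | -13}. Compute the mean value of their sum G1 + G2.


G1 = {25 | 2}, G2 = {7 | -13}
Each is a switch {a | b} with numbers a > b; its mean value is (a + b)/2, and mean value is additive over game sums: m(G1 + G2) = m(G1) + m(G2).
Mean of G1 = (25 + (2))/2 = 27/2 = 27/2
Mean of G2 = (7 + (-13))/2 = -6/2 = -3
Mean of G1 + G2 = 27/2 + -3 = 21/2

21/2


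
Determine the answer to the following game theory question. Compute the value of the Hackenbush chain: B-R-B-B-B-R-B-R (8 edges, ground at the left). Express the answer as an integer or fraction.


Edges (from ground): B-R-B-B-B-R-B-R
By Berlekamp's sign-expansion rule, a Blue-Red Hackenbush stalk has the value of the surreal number whose sign sequence is the edge sequence with B -> + and R -> -.
Sign sequence: +-+++-+-
Trace the sign expansion in the surreal number tree, starting from 0:
Edge 1: B (sign +) -> bounds (0, +inf), value = 1
Edge 2: R (sign -) -> bounds (0, 1), value = 1/2
Edge 3: B (sign +) -> bounds (1/2, 1), value = 3/4
Edge 4: B (sign +) -> bounds (3/4, 1), value = 7/8
Edge 5: B (sign +) -> bounds (7/8, 1), value = 15/16
Edge 6: R (sign -) -> bounds (7/8, 15/16), value = 29/32
Edge 7: B (sign +) -> bounds (29/32, 15/16), value = 59/64
Edge 8: R (sign -) -> bounds (29/32, 59/64), value = 117/128
Game value = 117/128

117/128


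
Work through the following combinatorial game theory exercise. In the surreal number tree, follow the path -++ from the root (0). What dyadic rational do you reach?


Sign expansion: -++
Rule: track bounds (lo, hi), initially (-inf, +inf). On '+', the current value becomes lo and we move to the simplest number in (value, hi): value + 1 if hi = +inf, otherwise the midpoint (value + hi)/2. On '-', the current value becomes hi and we move to value - 1 if lo = -inf, otherwise the midpoint (lo + value)/2.
Start at 0.
Step 1: sign = -, move left. Bounds: (-inf, 0). Value = -1
Step 2: sign = +, move right. Bounds: (-1, 0). Value = -1/2
Step 3: sign = +, move right. Bounds: (-1/2, 0). Value = -1/4
The surreal number with sign expansion -++ is -1/4.

-1/4


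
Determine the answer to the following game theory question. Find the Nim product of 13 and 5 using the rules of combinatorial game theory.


Nim multiplication is bilinear over XOR: (u XOR v) * w = (u*w) XOR (v*w).
So we split each operand into its bit components and XOR the pairwise Nim products.
13 = 1 + 4 + 8 (as XOR of powers of 2).
5 = 1 + 4 (as XOR of powers of 2).
Using the standard Nim-product table on single bits:
  2*2 = 3,   2*4 = 8,   2*8 = 12,
  4*4 = 6,   4*8 = 11,  8*8 = 13,
and  1*x = x (identity), k*l = l*k (commutative).
Pairwise Nim products:
  1 * 1 = 1
  1 * 4 = 4
  4 * 1 = 4
  4 * 4 = 6
  8 * 1 = 8
  8 * 4 = 11
XOR them: 1 XOR 4 XOR 4 XOR 6 XOR 8 XOR 11 = 4.
Result: 13 * 5 = 4 (in Nim).

4


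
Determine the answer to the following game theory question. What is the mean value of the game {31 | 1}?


Game = {31 | 1}, a switch {a | b} with numbers a > b.
Its thermograph has left wall a - t and right wall b + t, which meet at t = (a - b)/2, where both equal (a + b)/2. So the mast (mean value) is at (a + b)/2.
Mean = (31 + (1))/2 = 32/2 = 16

16


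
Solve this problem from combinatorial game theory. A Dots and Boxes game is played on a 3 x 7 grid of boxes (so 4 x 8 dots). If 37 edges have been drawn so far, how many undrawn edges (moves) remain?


Grid: 3 x 7 boxes, i.e. 4 rows and 8 columns of dots.
Horizontal edges: (rows + 1) * cols = 4 * 7 = 28
Vertical edges: rows * (cols + 1) = 3 * 8 = 24
Total edges: 28 + 24 = 52
Edges drawn: 37
Remaining: 52 - 37 = 15

15


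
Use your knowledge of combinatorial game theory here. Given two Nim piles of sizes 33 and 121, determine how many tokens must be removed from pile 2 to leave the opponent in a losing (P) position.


Piles: 33 and 121
Current XOR: 33 XOR 121 = 88 (non-zero, so this is an N-position).
To make the XOR zero, we need to find a move that balances the piles.
For pile 2 (size 121): target = 121 XOR 88 = 33
We reduce pile 2 from 121 to 33.
Tokens removed: 121 - 33 = 88
Verification: 33 XOR 33 = 0

88


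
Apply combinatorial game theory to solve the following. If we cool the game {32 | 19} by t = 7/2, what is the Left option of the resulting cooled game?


Original game: {32 | 19} (a switch {a | b} with a > b).
Cooling by t (for t below the temperature (a - b)/2 = 13/2) taxes each move by t: {a | b} cooled by t is {a - t | b + t}.
Cooling amount: t = 7/2
Cooled Left option: 32 - 7/2 = 57/2
Cooled Right option: 19 + 7/2 = 45/2
Cooled game: {57/2 | 45/2}
Left option = 57/2

57/2


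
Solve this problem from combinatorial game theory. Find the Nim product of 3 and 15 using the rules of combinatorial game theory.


Nim multiplication is bilinear over XOR: (u XOR v) * w = (u*w) XOR (v*w).
So we split each operand into its bit components and XOR the pairwise Nim products.
3 = 1 + 2 (as XOR of powers of 2).
15 = 1 + 2 + 4 + 8 (as XOR of powers of 2).
Using the standard Nim-product table on single bits:
  2*2 = 3,   2*4 = 8,   2*8 = 12,
  4*4 = 6,   4*8 = 11,  8*8 = 13,
and  1*x = x (identity), k*l = l*k (commutative).
Pairwise Nim products:
  1 * 1 = 1
  1 * 2 = 2
  1 * 4 = 4
  1 * 8 = 8
  2 * 1 = 2
  2 * 2 = 3
  2 * 4 = 8
  2 * 8 = 12
XOR them: 1 XOR 2 XOR 4 XOR 8 XOR 2 XOR 3 XOR 8 XOR 12 = 10.
Result: 3 * 15 = 10 (in Nim).

10


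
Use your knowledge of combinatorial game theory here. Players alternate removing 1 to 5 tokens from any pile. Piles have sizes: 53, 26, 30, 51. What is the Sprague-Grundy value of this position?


Subtraction set: {1, 2, 3, 4, 5}
For this subtraction set, G(n) = n mod 6 (period = max + 1 = 6).
Pile 1 (size 53): G(53) = 53 mod 6 = 5
Pile 2 (size 26): G(26) = 26 mod 6 = 2
Pile 3 (size 30): G(30) = 30 mod 6 = 0
Pile 4 (size 51): G(51) = 51 mod 6 = 3
Total Grundy value = XOR of all: 5 XOR 2 XOR 0 XOR 3 = 4

4


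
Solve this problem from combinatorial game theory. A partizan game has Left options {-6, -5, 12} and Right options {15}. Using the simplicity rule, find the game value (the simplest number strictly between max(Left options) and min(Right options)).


Left options: {-6, -5, 12}, max = 12
Right options: {15}, min = 15
All options are numbers and max(Left) < min(Right), so by the simplicity theorem the value is the simplest (earliest-born) number strictly between 12 and 15.
Integers 13 through 14 all lie strictly between 12 and 15.
Among integers, the simplest (lowest birthday = smallest |n|; 0 is born on day 0, +-n on day n) is 13.
No non-integer in the interval can be simpler: if x is a non-integer in the interval, then floor(x) or ceil(x) also lies in the interval (the interval contains an integer), and both are proper prefixes of x's sign expansion, i.e. born earlier. So the game value is 13.
Game value = 13

13


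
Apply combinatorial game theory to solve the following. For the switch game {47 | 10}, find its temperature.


The game is {47 | 10}, a switch {a | b} with numbers a > b.
Cooling {a | b} by t gives {a - t | b + t}, which stops being hot when a - t = b + t, i.e. at t = (a - b)/2. So the temperature of a switch is (a - b)/2.
Temperature = (Left option - Right option) / 2
= (47 - (10)) / 2
= 37 / 2
= 37/2

37/2


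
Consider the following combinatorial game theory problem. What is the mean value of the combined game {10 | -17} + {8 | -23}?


G1 = {10 | -17}, G2 = {8 | -23}
Each is a switch {a | b} with numbers a > b; its mean value is (a + b)/2, and mean value is additive over game sums: m(G1 + G2) = m(G1) + m(G2).
Mean of G1 = (10 + (-17))/2 = -7/2 = -7/2
Mean of G2 = (8 + (-23))/2 = -15/2 = -15/2
Mean of G1 + G2 = -7/2 + -15/2 = -11

-11


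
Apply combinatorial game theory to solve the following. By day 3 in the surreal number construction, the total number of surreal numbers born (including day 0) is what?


Day 0: {|} = 0 is born. Count = 1.
Day n: the number of surreal numbers born by day n is 2^(n+1) - 1.
By day 0: 2^1 - 1 = 1
By day 1: 2^2 - 1 = 3
By day 2: 2^3 - 1 = 7
By day 3: 2^4 - 1 = 15
By day 3: 15 surreal numbers.

15


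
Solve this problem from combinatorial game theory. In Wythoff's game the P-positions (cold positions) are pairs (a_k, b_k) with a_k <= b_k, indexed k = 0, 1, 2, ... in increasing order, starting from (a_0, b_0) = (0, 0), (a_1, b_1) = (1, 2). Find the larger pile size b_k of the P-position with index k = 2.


By Wythoff's theorem, a_k = floor(k * phi) and b_k = floor(k * phi^2) = a_k + k, where phi = (1 + sqrt(5))/2 is the golden ratio.
phi = (1 + sqrt(5))/2 = 1.618034
phi^2 = phi + 1 = 2.618034
k = 2
k * phi^2 = 2 * 2.618034 = 5.236068
b_2 = floor(k * phi^2) = 5 (check: a_2 + k = 3 + 2 = 5)

5


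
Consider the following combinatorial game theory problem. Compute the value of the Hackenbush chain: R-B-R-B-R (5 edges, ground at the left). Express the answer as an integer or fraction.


Edges (from ground): R-B-R-B-R
By Berlekamp's sign-expansion rule, a Blue-Red Hackenbush stalk has the value of the surreal number whose sign sequence is the edge sequence with B -> + and R -> -.
Sign sequence: -+-+-
Trace the sign expansion in the surreal number tree, starting from 0:
Edge 1: R (sign -) -> bounds (-inf, 0), value = -1
Edge 2: B (sign +) -> bounds (-1, 0), value = -1/2
Edge 3: R (sign -) -> bounds (-1, -1/2), value = -3/4
Edge 4: B (sign +) -> bounds (-3/4, -1/2), value = -5/8
Edge 5: R (sign -) -> bounds (-3/4, -5/8), value = -11/16
Game value = -11/16

-11/16


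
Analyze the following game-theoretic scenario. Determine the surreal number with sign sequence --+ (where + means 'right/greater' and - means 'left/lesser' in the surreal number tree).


Sign expansion: --+
Rule: track bounds (lo, hi), initially (-inf, +inf). On '+', the current value becomes lo and we move to the simplest number in (value, hi): value + 1 if hi = +inf, otherwise the midpoint (value + hi)/2. On '-', the current value becomes hi and we move to value - 1 if lo = -inf, otherwise the midpoint (lo + value)/2.
Start at 0.
Step 1: sign = -, move left. Bounds: (-inf, 0). Value = -1
Step 2: sign = -, move left. Bounds: (-inf, -1). Value = -2
Step 3: sign = +, move right. Bounds: (-2, -1). Value = -3/2
The surreal number with sign expansion --+ is -3/2.

-3/2


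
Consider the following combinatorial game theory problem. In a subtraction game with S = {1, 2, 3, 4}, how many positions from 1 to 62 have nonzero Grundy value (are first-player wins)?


Subtraction set S = {1, 2, 3, 4}, so G(n) = n mod 5.
G(n) = 0 when n is a multiple of 5.
Multiples of 5 in [1, 62]: 12
N-positions (nonzero Grundy) = 62 - 12 = 50

50


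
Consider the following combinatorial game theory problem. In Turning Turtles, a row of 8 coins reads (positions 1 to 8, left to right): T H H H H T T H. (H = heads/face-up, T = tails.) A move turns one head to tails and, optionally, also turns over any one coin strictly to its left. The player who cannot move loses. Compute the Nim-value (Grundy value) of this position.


Coins: T H H H H T T H
Key fact: a single head at position k behaves exactly like a Nim heap of size k (turning it to T and optionally flipping a coin at j < k corresponds to moving the heap from k to j, or to 0), and heads combine as a disjunctive sum (two heads at the same place would cancel, matching j XOR j = 0). So the Nim-value is the XOR of the 1-indexed positions of the heads.
Face-up positions (1-indexed): [2, 3, 4, 5, 8]
XOR 0 with 2: 0 XOR 2 = 2
XOR 2 with 3: 2 XOR 3 = 1
XOR 1 with 4: 1 XOR 4 = 5
XOR 5 with 5: 5 XOR 5 = 0
XOR 0 with 8: 0 XOR 8 = 8
Nim-value = 8

8


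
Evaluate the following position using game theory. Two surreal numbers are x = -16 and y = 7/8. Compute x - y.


x = -16, y = 7/8
Converting to common denominator: 8
x = -128/8, y = 7/8
x - y = -16 - 7/8 = -135/8

-135/8


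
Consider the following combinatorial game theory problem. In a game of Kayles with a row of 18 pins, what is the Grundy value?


Kayles: a move removes 1 or 2 adjacent pins from a contiguous row.
Removing pins from a row of k leaves two independent rows (a, b) with a + b = k - 1 (one pin) or a + b = k - 2 (two pins); an end removal gives a = 0.
By Sprague-Grundy, G(k) = mex{ G(a) XOR G(b) } over all these splits. G(0) = 0.
G(1): splits (0,0):0^0=0 -> mex({0}) = 1
G(2): splits (0,1):0^1=1 (0,0):0^0=0 -> mex({0, 1}) = 2
G(3): splits (0,2):0^2=2 (1,1):1^1=0 (0,1):0^1=1 -> mex({0, 1, 2}) = 3
G(4): splits (0,3):0^3=3 (1,2):1^2=3 (0,2):0^2=2 (1,1):1^1=0 -> mex({0, 2, 3}) = 1
G(5): splits (0,4):0^1=1 (1,3):1^3=2 (2,2):2^2=0 (0,3):0^3=3 (1,2):1^2=3 -> mex({0, 1, 2, 3}) = 4
G(6) = mex({0, 1, 2, 4}) = 3
G(7) = mex({0, 1, 3, 4, 5}) = 2
G(8) = mex({0, 2, 3, 5, 6}) = 1
G(9) = mex({0, 1, 2, 3, 6, 7}) = 4
G(10) = mex({0, 1, 3, 4, 5, 7}) = 2
G(11) = mex({0, 1, 2, 3, 4, 5}) = 6
G(12) = mex({0, 1, 2, 3, 5, 6, 7}) = 4
G(13) = mex({0, 2, 3, 4, 6, 7}) = 1
G(14) = mex({0, 1, 4, 5, 6, 7}) = 2
G(15) = mex({0, 1, 2, 3, 4, 5, 6}) = 7
G(16) = mex({0, 2, 3, 5, 6, 7}) = 1
G(17) = mex({0, 1, 2, 3, 5, 6, 7}) = 4
G(18) = mex({0, 1, 2, 4, 5, 6}) = 3
Therefore G(18) = 3.

3


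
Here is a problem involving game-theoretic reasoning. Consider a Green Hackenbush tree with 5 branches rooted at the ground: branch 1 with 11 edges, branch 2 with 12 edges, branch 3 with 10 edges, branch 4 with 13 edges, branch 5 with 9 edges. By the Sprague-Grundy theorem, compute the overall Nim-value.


The tree has 5 branches from the ground vertex.
In Green Hackenbush, the Nim-value of a simple path of length k is k.
Branch 1: length 11, Nim-value = 11
Branch 2: length 12, Nim-value = 12
Branch 3: length 10, Nim-value = 10
Branch 4: length 13, Nim-value = 13
Branch 5: length 9, Nim-value = 9
Total Nim-value = XOR of all branch values:
0 XOR 11 = 11
11 XOR 12 = 7
7 XOR 10 = 13
13 XOR 13 = 0
0 XOR 9 = 9
Nim-value of the tree = 9

9


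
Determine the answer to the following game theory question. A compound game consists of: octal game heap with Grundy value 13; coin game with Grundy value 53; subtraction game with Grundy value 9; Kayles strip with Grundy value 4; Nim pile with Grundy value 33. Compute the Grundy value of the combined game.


By the Sprague-Grundy theorem, the Grundy value of a sum of games is the XOR of individual Grundy values.
octal game heap: Grundy value = 13. Running XOR: 0 XOR 13 = 13
coin game: Grundy value = 53. Running XOR: 13 XOR 53 = 56
subtraction game: Grundy value = 9. Running XOR: 56 XOR 9 = 49
Kayles strip: Grundy value = 4. Running XOR: 49 XOR 4 = 53
Nim pile: Grundy value = 33. Running XOR: 53 XOR 33 = 20
The combined Grundy value is 20.

20


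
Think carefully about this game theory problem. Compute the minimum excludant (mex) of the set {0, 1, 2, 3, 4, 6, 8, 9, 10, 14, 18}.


Set = {0, 1, 2, 3, 4, 6, 8, 9, 10, 14, 18}
0 is in the set.
1 is in the set.
2 is in the set.
3 is in the set.
4 is in the set.
5 is NOT in the set. This is the mex.
mex = 5

5


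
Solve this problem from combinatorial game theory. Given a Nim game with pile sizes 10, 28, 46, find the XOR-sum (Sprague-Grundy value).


We need the XOR (exclusive or) of all pile sizes.
After XOR-ing pile 1 (size 10): 0 XOR 10 = 10
After XOR-ing pile 2 (size 28): 10 XOR 28 = 22
After XOR-ing pile 3 (size 46): 22 XOR 46 = 56
The Nim-value of this position is 56.

56


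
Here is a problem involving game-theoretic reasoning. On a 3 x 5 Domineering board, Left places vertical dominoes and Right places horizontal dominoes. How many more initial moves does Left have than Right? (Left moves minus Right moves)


Board is 3 x 5 (rows x cols).
Left (vertical) placements: (rows-1) * cols = 2 * 5 = 10
Right (horizontal) placements: rows * (cols-1) = 3 * 4 = 12
Advantage = Left - Right = 10 - 12 = -2

-2


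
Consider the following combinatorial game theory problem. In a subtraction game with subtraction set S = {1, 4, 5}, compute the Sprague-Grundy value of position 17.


The subtraction set is S = {1, 4, 5}.
G(k) = mex{ G(k - s) : s in S, s <= k }. We compute iteratively: G(0) = 0.
G(1) = mex({0}) = 1
G(2) = mex({1}) = 0
G(3) = mex({0}) = 1
G(4) = mex({0, 1}) = 2
G(5) = mex({0, 1, 2}) = 3
G(6) = mex({0, 1, 3}) = 2
G(7) = mex({0, 1, 2}) = 3
G(8) = mex({1, 2, 3}) = 0
G(9) = mex({0, 2, 3}) = 1
G(10) = mex({1, 2, 3}) = 0
G(11) = mex({0, 2, 3}) = 1
G(12) = mex({0, 1, 3}) = 2
Observe that G(8)..G(12) = 0, 1, 0, 1, 2 repeats G(0)..G(4) = 0, 1, 0, 1, 2.
For k >= max(S) = 5, G(k) is determined by the previous 5 values G(k-5)..G(k-1); a window of 5 consecutive values has recurred shifted by 8, so by induction G(k + 8) = G(k) for all k >= 0: the sequence is periodic from the start with period 8.
One period: G(0..7) = 0, 1, 0, 1, 2, 3, 2, 3.
17 mod 8 = 1, so G(17) = G(1) = 1.

1


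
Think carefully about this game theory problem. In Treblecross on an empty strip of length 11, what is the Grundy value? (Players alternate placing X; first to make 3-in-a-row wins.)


Treblecross: place X on empty cells; 3-in-a-row wins.
Playing within two cells of an existing X lets the opponent win at once, so sensible play treats the cells i-2..i+2 around each X as dead. The player left with no safe cell loses, so this is a normal-play take-away game on strips of safe cells.
Placing X at cell i (0-indexed) of a strip of k safe cells leaves independent strips of sizes max(0, i-2) and max(0, k-i-3). Hence G(k) = mex{ G(max(0,i-2)) XOR G(max(0,k-i-3)) : 0 <= i < k }, with G(0) = 0.
G(1): splits (0,0):0^0=0 -> mex({0}) = 1
G(2): splits (0,0):0^0=0 -> mex({0}) = 1
G(3): splits (0,0):0^0=0 -> mex({0}) = 1
G(4): splits (0,1):0^1=1 (0,0):0^0=0 -> mex({0, 1}) = 2
G(5): splits (0,2):0^1=1 (0,1):0^1=1 (0,0):0^0=0 -> mex({0, 1}) = 2
G(6) = mex({1}) = 0
G(7) = mex({0, 1, 2}) = 3
G(8) = mex({0, 1, 2}) = 3
G(9) = mex({0, 2}) = 1
G(10) = mex({0, 2, 3}) = 1
G(11) = mex({0, 3}) = 1
Therefore G(11) = 1.

1


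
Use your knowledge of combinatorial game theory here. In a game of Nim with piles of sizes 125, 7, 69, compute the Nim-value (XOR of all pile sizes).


We need the XOR (exclusive or) of all pile sizes.
After XOR-ing pile 1 (size 125): 0 XOR 125 = 125
After XOR-ing pile 2 (size 7): 125 XOR 7 = 122
After XOR-ing pile 3 (size 69): 122 XOR 69 = 63
The Nim-value of this position is 63.

63


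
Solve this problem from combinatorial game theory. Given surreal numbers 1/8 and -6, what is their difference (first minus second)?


x = 1/8, y = -6
Converting to common denominator: 8
x = 1/8, y = -48/8
x - y = 1/8 - -6 = 49/8

49/8


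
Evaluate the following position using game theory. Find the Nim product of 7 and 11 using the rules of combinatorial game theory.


Nim multiplication is bilinear over XOR: (u XOR v) * w = (u*w) XOR (v*w).
So we split each operand into its bit components and XOR the pairwise Nim products.
7 = 1 + 2 + 4 (as XOR of powers of 2).
11 = 1 + 2 + 8 (as XOR of powers of 2).
Using the standard Nim-product table on single bits:
  2*2 = 3,   2*4 = 8,   2*8 = 12,
  4*4 = 6,   4*8 = 11,  8*8 = 13,
and  1*x = x (identity), k*l = l*k (commutative).
Pairwise Nim products:
  1 * 1 = 1
  1 * 2 = 2
  1 * 8 = 8
  2 * 1 = 2
  2 * 2 = 3
  2 * 8 = 12
  4 * 1 = 4
  4 * 2 = 8
  4 * 8 = 11
XOR them: 1 XOR 2 XOR 8 XOR 2 XOR 3 XOR 12 XOR 4 XOR 8 XOR 11 = 1.
Result: 7 * 11 = 1 (in Nim).

1


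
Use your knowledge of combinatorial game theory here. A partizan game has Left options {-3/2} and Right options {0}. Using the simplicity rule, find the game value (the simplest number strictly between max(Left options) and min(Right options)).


Left options: {-3/2}, max = -3/2
Right options: {0}, min = 0
All options are numbers and max(Left) < min(Right), so by the simplicity theorem the value is the simplest (earliest-born) number strictly between -3/2 and 0.
The only integer strictly between -3/2 and 0 is -1.
No non-integer in the interval can be simpler: if x is a non-integer in the interval, then floor(x) or ceil(x) also lies in the interval (the interval contains an integer), and both are proper prefixes of x's sign expansion, i.e. born earlier. So the game value is -1.
Game value = -1

-1


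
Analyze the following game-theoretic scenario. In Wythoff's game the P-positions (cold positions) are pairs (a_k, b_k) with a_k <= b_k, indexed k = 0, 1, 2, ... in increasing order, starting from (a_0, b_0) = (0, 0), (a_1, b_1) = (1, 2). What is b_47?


By Wythoff's theorem, a_k = floor(k * phi) and b_k = floor(k * phi^2) = a_k + k, where phi = (1 + sqrt(5))/2 is the golden ratio.
phi = (1 + sqrt(5))/2 = 1.618034
phi^2 = phi + 1 = 2.618034
k = 47
k * phi^2 = 47 * 2.618034 = 123.047597
b_47 = floor(k * phi^2) = 123 (check: a_47 + k = 76 + 47 = 123)

123


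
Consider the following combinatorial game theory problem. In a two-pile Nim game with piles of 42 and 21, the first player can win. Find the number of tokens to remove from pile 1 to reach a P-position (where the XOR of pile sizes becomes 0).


Piles: 42 and 21
Current XOR: 42 XOR 21 = 63 (non-zero, so this is an N-position).
To make the XOR zero, we need to find a move that balances the piles.
For pile 1 (size 42): target = 42 XOR 63 = 21
We reduce pile 1 from 42 to 21.
Tokens removed: 42 - 21 = 21
Verification: 21 XOR 21 = 0

21


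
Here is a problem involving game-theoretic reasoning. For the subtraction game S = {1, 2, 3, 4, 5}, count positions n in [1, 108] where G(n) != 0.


Subtraction set S = {1, 2, 3, 4, 5}, so G(n) = n mod 6.
G(n) = 0 when n is a multiple of 6.
Multiples of 6 in [1, 108]: 18
N-positions (nonzero Grundy) = 108 - 18 = 90

90


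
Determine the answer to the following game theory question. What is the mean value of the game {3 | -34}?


Game = {3 | -34}, a switch {a | b} with numbers a > b.
Its thermograph has left wall a - t and right wall b + t, which meet at t = (a - b)/2, where both equal (a + b)/2. So the mast (mean value) is at (a + b)/2.
Mean = (3 + (-34))/2 = -31/2 = -31/2

-31/2


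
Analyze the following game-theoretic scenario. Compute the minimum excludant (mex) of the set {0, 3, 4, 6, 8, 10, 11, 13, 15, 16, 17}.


Set = {0, 3, 4, 6, 8, 10, 11, 13, 15, 16, 17}
0 is in the set.
1 is NOT in the set. This is the mex.
mex = 1

1


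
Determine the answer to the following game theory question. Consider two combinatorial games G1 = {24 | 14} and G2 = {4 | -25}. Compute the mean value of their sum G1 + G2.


G1 = {24 | 14}, G2 = {4 | -25}
Each is a switch {a | b} with numbers a > b; its mean value is (a + b)/2, and mean value is additive over game sums: m(G1 + G2) = m(G1) + m(G2).
Mean of G1 = (24 + (14))/2 = 38/2 = 19
Mean of G2 = (4 + (-25))/2 = -21/2 = -21/2
Mean of G1 + G2 = 19 + -21/2 = 17/2

17/2


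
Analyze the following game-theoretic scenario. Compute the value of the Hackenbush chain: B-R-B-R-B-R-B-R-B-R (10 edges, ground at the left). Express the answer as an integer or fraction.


Edges (from ground): B-R-B-R-B-R-B-R-B-R
By Berlekamp's sign-expansion rule, a Blue-Red Hackenbush stalk has the value of the surreal number whose sign sequence is the edge sequence with B -> + and R -> -.
Sign sequence: +-+-+-+-+-
Trace the sign expansion in the surreal number tree, starting from 0:
Edge 1: B (sign +) -> bounds (0, +inf), value = 1
Edge 2: R (sign -) -> bounds (0, 1), value = 1/2
Edge 3: B (sign +) -> bounds (1/2, 1), value = 3/4
Edge 4: R (sign -) -> bounds (1/2, 3/4), value = 5/8
Edge 5: B (sign +) -> bounds (5/8, 3/4), value = 11/16
Edge 6: R (sign -) -> bounds (5/8, 11/16), value = 21/32
Edge 7: B (sign +) -> bounds (21/32, 11/16), value = 43/64
Edge 8: R (sign -) -> bounds (21/32, 43/64), value = 85/128
Edge 9: B (sign +) -> bounds (85/128, 43/64), value = 171/256
Edge 10: R (sign -) -> bounds (85/128, 171/256), value = 341/512
Game value = 341/512

341/512


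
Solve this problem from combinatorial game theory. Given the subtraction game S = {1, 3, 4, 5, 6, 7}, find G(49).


The subtraction set is S = {1, 3, 4, 5, 6, 7}.
G(k) = mex{ G(k - s) : s in S, s <= k }. We compute iteratively: G(0) = 0.
G(1) = mex({0}) = 1
G(2) = mex({1}) = 0
G(3) = mex({0}) = 1
G(4) = mex({0, 1}) = 2
G(5) = mex({0, 1, 2}) = 3
G(6) = mex({0, 1, 3}) = 2
G(7) = mex({0, 1, 2}) = 3
G(8) = mex({0, 1, 2, 3}) = 4
G(9) = mex({0, 1, 2, 3, 4}) = 5
G(10) = mex({1, 2, 3, 5}) = 0
G(11) = mex({0, 2, 3, 4}) = 1
G(12) = mex({1, 2, 3, 4, 5}) = 0
G(13) = mex({0, 2, 3, 4, 5}) = 1
G(14) = mex({0, 1, 3, 4, 5}) = 2
G(15) = mex({0, 1, 2, 4, 5}) = 3
G(16) = mex({0, 1, 3, 5}) = 2
Observe that G(10)..G(16) = 0, 1, 0, 1, 2, 3, 2 repeats G(0)..G(6) = 0, 1, 0, 1, 2, 3, 2.
For k >= max(S) = 7, G(k) is determined by the previous 7 values G(k-7)..G(k-1); a window of 7 consecutive values has recurred shifted by 10, so by induction G(k + 10) = G(k) for all k >= 0: the sequence is periodic from the start with period 10.
One period: G(0..9) = 0, 1, 0, 1, 2, 3, 2, 3, 4, 5.
49 mod 10 = 9, so G(49) = G(9) = 5.

5


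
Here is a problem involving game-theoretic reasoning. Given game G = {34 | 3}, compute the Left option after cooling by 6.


Original game: {34 | 3} (a switch {a | b} with a > b).
Cooling by t (for t below the temperature (a - b)/2 = 31/2) taxes each move by t: {a | b} cooled by t is {a - t | b + t}.
Cooling amount: t = 6
Cooled Left option: 34 - 6 = 28
Cooled Right option: 3 + 6 = 9
Cooled game: {28 | 9}
Left option = 28

28


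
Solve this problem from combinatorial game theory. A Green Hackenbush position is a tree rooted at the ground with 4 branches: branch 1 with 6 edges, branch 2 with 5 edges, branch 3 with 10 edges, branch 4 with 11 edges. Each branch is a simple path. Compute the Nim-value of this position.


The tree has 4 branches from the ground vertex.
In Green Hackenbush, the Nim-value of a simple path of length k is k.
Branch 1: length 6, Nim-value = 6
Branch 2: length 5, Nim-value = 5
Branch 3: length 10, Nim-value = 10
Branch 4: length 11, Nim-value = 11
Total Nim-value = XOR of all branch values:
0 XOR 6 = 6
6 XOR 5 = 3
3 XOR 10 = 9
9 XOR 11 = 2
Nim-value of the tree = 2

2


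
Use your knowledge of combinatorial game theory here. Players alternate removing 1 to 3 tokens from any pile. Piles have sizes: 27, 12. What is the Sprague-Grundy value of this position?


Subtraction set: {1, 2, 3}
For this subtraction set, G(n) = n mod 4 (period = max + 1 = 4).
Pile 1 (size 27): G(27) = 27 mod 4 = 3
Pile 2 (size 12): G(12) = 12 mod 4 = 0
Total Grundy value = XOR of all: 3 XOR 0 = 3

3


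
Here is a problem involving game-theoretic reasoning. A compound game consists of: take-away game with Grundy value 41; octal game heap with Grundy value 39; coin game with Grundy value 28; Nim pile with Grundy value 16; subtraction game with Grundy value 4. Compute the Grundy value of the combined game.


By the Sprague-Grundy theorem, the Grundy value of a sum of games is the XOR of individual Grundy values.
take-away game: Grundy value = 41. Running XOR: 0 XOR 41 = 41
octal game heap: Grundy value = 39. Running XOR: 41 XOR 39 = 14
coin game: Grundy value = 28. Running XOR: 14 XOR 28 = 18
Nim pile: Grundy value = 16. Running XOR: 18 XOR 16 = 2
subtraction game: Grundy value = 4. Running XOR: 2 XOR 4 = 6
The combined Grundy value is 6.

6


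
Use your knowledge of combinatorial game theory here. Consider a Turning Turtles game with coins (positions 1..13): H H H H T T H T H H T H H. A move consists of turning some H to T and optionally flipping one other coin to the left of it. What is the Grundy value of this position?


Coins: H H H H T T H T H H T H H
Key fact: a single head at position k behaves exactly like a Nim heap of size k (turning it to T and optionally flipping a coin at j < k corresponds to moving the heap from k to j, or to 0), and heads combine as a disjunctive sum (two heads at the same place would cancel, matching j XOR j = 0). So the Nim-value is the XOR of the 1-indexed positions of the heads.
Face-up positions (1-indexed): [1, 2, 3, 4, 7, 9, 10, 12, 13]
XOR 0 with 1: 0 XOR 1 = 1
XOR 1 with 2: 1 XOR 2 = 3
XOR 3 with 3: 3 XOR 3 = 0
XOR 0 with 4: 0 XOR 4 = 4
XOR 4 with 7: 4 XOR 7 = 3
XOR 3 with 9: 3 XOR 9 = 10
XOR 10 with 10: 10 XOR 10 = 0
XOR 0 with 12: 0 XOR 12 = 12
XOR 12 with 13: 12 XOR 13 = 1
Nim-value = 1

1


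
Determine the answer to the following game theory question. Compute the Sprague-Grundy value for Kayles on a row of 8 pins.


Kayles: a move removes 1 or 2 adjacent pins from a contiguous row.
Removing pins from a row of k leaves two independent rows (a, b) with a + b = k - 1 (one pin) or a + b = k - 2 (two pins); an end removal gives a = 0.
By Sprague-Grundy, G(k) = mex{ G(a) XOR G(b) } over all these splits. G(0) = 0.
G(1): splits (0,0):0^0=0 -> mex({0}) = 1
G(2): splits (0,1):0^1=1 (0,0):0^0=0 -> mex({0, 1}) = 2
G(3): splits (0,2):0^2=2 (1,1):1^1=0 (0,1):0^1=1 -> mex({0, 1, 2}) = 3
G(4): splits (0,3):0^3=3 (1,2):1^2=3 (0,2):0^2=2 (1,1):1^1=0 -> mex({0, 2, 3}) = 1
G(5): splits (0,4):0^1=1 (1,3):1^3=2 (2,2):2^2=0 (0,3):0^3=3 (1,2):1^2=3 -> mex({0, 1, 2, 3}) = 4
G(6) = mex({0, 1, 2, 4}) = 3
G(7) = mex({0, 1, 3, 4, 5}) = 2
G(8) = mex({0, 2, 3, 5, 6}) = 1
Therefore G(8) = 1.

1


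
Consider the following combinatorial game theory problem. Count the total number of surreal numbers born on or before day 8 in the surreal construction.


Day 0: {|} = 0 is born. Count = 1.
Day n: the number of surreal numbers born by day n is 2^(n+1) - 1.
By day 0: 2^1 - 1 = 1
By day 1: 2^2 - 1 = 3
By day 2: 2^3 - 1 = 7
By day 3: 2^4 - 1 = 15
By day 4: 2^5 - 1 = 31
By day 5: 2^6 - 1 = 63
By day 6: 2^7 - 1 = 127
By day 7: 2^8 - 1 = 255
By day 8: 2^9 - 1 = 511
By day 8: 511 surreal numbers.

511


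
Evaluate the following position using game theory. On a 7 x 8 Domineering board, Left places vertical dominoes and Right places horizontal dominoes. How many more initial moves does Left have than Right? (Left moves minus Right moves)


Board is 7 x 8 (rows x cols).
Left (vertical) placements: (rows-1) * cols = 6 * 8 = 48
Right (horizontal) placements: rows * (cols-1) = 7 * 7 = 49
Advantage = Left - Right = 48 - 49 = -1

-1


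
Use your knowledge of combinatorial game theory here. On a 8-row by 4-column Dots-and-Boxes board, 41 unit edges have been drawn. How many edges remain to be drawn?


Grid: 8 x 4 boxes, i.e. 9 rows and 5 columns of dots.
Horizontal edges: (rows + 1) * cols = 9 * 4 = 36
Vertical edges: rows * (cols + 1) = 8 * 5 = 40
Total edges: 36 + 40 = 76
Edges drawn: 41
Remaining: 76 - 41 = 35

35


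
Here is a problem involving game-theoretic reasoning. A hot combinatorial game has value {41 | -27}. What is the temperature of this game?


The game is {41 | -27}, a switch {a | b} with numbers a > b.
Cooling {a | b} by t gives {a - t | b + t}, which stops being hot when a - t = b + t, i.e. at t = (a - b)/2. So the temperature of a switch is (a - b)/2.
Temperature = (Left option - Right option) / 2
= (41 - (-27)) / 2
= 68 / 2
= 34

34


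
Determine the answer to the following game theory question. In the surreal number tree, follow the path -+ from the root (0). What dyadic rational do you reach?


Sign expansion: -+
Rule: track bounds (lo, hi), initially (-inf, +inf). On '+', the current value becomes lo and we move to the simplest number in (value, hi): value + 1 if hi = +inf, otherwise the midpoint (value + hi)/2. On '-', the current value becomes hi and we move to value - 1 if lo = -inf, otherwise the midpoint (lo + value)/2.
Start at 0.
Step 1: sign = -, move left. Bounds: (-inf, 0). Value = -1
Step 2: sign = +, move right. Bounds: (-1, 0). Value = -1/2
The surreal number with sign expansion -+ is -1/2.

-1/2


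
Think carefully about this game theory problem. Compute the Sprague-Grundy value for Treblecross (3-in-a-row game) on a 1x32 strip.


Treblecross: place X on empty cells; 3-in-a-row wins.
Playing within two cells of an existing X lets the opponent win at once, so sensible play treats the cells i-2..i+2 around each X as dead. The player left with no safe cell loses, so this is a normal-play take-away game on strips of safe cells.
Placing X at cell i (0-indexed) of a strip of k safe cells leaves independent strips of sizes max(0, i-2) and max(0, k-i-3). Hence G(k) = mex{ G(max(0,i-2)) XOR G(max(0,k-i-3)) : 0 <= i < k }, with G(0) = 0.
G(1): splits (0,0):0^0=0 -> mex({0}) = 1
G(2): splits (0,0):0^0=0 -> mex({0}) = 1
G(3): splits (0,0):0^0=0 -> mex({0}) = 1
G(4): splits (0,1):0^1=1 (0,0):0^0=0 -> mex({0, 1}) = 2
G(5): splits (0,2):0^1=1 (0,1):0^1=1 (0,0):0^0=0 -> mex({0, 1}) = 2
G(6) = mex({1}) = 0
G(7) = mex({0, 1, 2}) = 3
G(8) = mex({0, 1, 2}) = 3
G(9) = mex({0, 2}) = 1
G(10) = mex({0, 2, 3}) = 1
G(11) = mex({0, 3}) = 1
G(12) = mex({1, 3}) = 0
G(13) = mex({0, 1, 2, 3}) = 4
G(14) = mex({0, 1, 2}) = 3
G(15) = mex({0, 1, 2}) = 3
G(16) = mex({0, 1, 2, 4}) = 3
G(17) = mex({0, 1, 3, 4}) = 2
G(18) = mex({0, 1, 3, 4}) = 2
G(19) = mex({0, 1, 3, 5}) = 2
G(20) = mex({0, 1, 2, 3, 5}) = 4
G(21) = mex({0, 1, 2, 3, 5}) = 4
G(22) = mex({1, 2, 6}) = 0
G(23) = mex({0, 1, 2, 3, 4, 6}) = 5
G(24) = mex({0, 1, 2, 3, 4}) = 5
G(25) = mex({0, 1, 3, 4, 7}) = 2
G(26) = mex({0, 1, 3, 4, 5, 7}) = 2
G(27) = mex({0, 1, 3, 5}) = 2
G(28) = mex({0, 1, 2, 5}) = 3
G(29) = mex({0, 1, 2, 4, 5, 6}) = 3
G(30) = mex({1, 2, 4, 6}) = 0
G(31) = mex({0, 1, 2, 3, 4, 6}) = 5
G(32) = mex({1, 2, 3, 4, 7}) = 0
Therefore G(32) = 0.

0


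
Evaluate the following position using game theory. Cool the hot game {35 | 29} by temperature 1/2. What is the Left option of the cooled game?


Original game: {35 | 29} (a switch {a | b} with a > b).
Cooling by t (for t below the temperature (a - b)/2 = 3) taxes each move by t: {a | b} cooled by t is {a - t | b + t}.
Cooling amount: t = 1/2
Cooled Left option: 35 - 1/2 = 69/2
Cooled Right option: 29 + 1/2 = 59/2
Cooled game: {69/2 | 59/2}
Left option = 69/2

69/2


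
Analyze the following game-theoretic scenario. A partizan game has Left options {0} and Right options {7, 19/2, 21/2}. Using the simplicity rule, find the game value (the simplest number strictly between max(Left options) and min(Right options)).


Left options: {0}, max = 0
Right options: {7, 19/2, 21/2}, min = 7
All options are numbers and max(Left) < min(Right), so by the simplicity theorem the value is the simplest (earliest-born) number strictly between 0 and 7.
Integers 1 through 6 all lie strictly between 0 and 7.
Among integers, the simplest (lowest birthday = smallest |n|; 0 is born on day 0, +-n on day n) is 1.
No non-integer in the interval can be simpler: if x is a non-integer in the interval, then floor(x) or ceil(x) also lies in the interval (the interval contains an integer), and both are proper prefixes of x's sign expansion, i.e. born earlier. So the game value is 1.
Game value = 1

1


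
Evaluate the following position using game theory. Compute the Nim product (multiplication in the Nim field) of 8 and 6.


Nim multiplication is bilinear over XOR: (u XOR v) * w = (u*w) XOR (v*w).
So we split each operand into its bit components and XOR the pairwise Nim products.
8 = 8 (as XOR of powers of 2).
6 = 2 + 4 (as XOR of powers of 2).
Using the standard Nim-product table on single bits:
  2*2 = 3,   2*4 = 8,   2*8 = 12,
  4*4 = 6,   4*8 = 11,  8*8 = 13,
and  1*x = x (identity), k*l = l*k (commutative).
Pairwise Nim products:
  8 * 2 = 12
  8 * 4 = 11
XOR them: 12 XOR 11 = 7.
Result: 8 * 6 = 7 (in Nim).

7
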